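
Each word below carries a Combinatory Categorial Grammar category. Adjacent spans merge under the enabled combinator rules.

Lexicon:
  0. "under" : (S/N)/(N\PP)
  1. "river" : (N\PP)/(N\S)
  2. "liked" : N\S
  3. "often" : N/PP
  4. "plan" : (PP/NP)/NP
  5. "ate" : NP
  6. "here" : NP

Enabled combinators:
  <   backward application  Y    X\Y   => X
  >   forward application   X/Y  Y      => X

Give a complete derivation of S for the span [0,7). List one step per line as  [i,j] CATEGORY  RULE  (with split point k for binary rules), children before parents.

[0,7] S   >
  [0,3] S/N   >
    [0,1] "under" : (S/N)/(N\PP)
    [1,3] N\PP   >
      [1,2] "river" : (N\PP)/(N\S)
      [2,3] "liked" : N\S
  [3,7] N   >
    [3,4] "often" : N/PP
    [4,7] PP   >
      [4,6] PP/NP   >
        [4,5] "plan" : (PP/NP)/NP
        [5,6] "ate" : NP
      [6,7] "here" : NP

[0,1] (S/N)/(N\PP)  lex  "under"
[1,2] (N\PP)/(N\S)  lex  "river"
[2,3] N\S  lex  "liked"
[1,3] N\PP  >  k=2
[0,3] S/N  >  k=1
[3,4] N/PP  lex  "often"
[4,5] (PP/NP)/NP  lex  "plan"
[5,6] NP  lex  "ate"
[4,6] PP/NP  >  k=5
[6,7] NP  lex  "here"
[4,7] PP  >  k=6
[3,7] N  >  k=4
[0,7] S  >  k=3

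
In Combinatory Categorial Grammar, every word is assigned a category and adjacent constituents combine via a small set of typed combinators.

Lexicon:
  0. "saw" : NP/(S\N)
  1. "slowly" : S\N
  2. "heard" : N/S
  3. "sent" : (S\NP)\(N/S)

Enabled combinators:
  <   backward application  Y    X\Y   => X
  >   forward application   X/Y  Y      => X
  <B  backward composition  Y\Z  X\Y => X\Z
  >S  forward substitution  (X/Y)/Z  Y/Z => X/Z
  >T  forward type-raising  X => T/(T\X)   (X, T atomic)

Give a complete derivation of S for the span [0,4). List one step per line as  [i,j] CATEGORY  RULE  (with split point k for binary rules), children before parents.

[0,4] S   <
  [0,2] NP   >
    [0,1] "saw" : NP/(S\N)
    [1,2] "slowly" : S\N
  [2,4] S\NP   <
    [2,3] "heard" : N/S
    [3,4] "sent" : (S\NP)\(N/S)

[0,1] NP/(S\N)  lex  "saw"
[1,2] S\N  lex  "slowly"
[0,2] NP  >  k=1
[2,3] N/S  lex  "heard"
[3,4] (S\NP)\(N/S)  lex  "sent"
[2,4] S\NP  <  k=3
[0,4] S  <  k=2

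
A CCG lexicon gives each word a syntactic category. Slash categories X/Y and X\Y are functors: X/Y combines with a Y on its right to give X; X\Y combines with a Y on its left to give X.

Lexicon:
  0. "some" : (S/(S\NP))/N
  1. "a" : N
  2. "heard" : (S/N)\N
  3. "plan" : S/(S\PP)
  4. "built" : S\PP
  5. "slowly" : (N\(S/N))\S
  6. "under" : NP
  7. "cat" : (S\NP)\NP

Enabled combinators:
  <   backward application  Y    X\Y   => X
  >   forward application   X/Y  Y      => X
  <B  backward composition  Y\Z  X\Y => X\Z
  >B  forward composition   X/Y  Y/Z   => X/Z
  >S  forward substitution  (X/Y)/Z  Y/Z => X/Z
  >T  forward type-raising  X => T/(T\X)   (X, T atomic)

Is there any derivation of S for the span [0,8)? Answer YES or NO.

YES

[0,8] S   >
  [0,6] S/(S\NP)   >
    [0,1] "some" : (S/(S\NP))/N
    [1,6] N   <
      [1,3] S/N   <
        [1,2] "a" : N
        [2,3] "heard" : (S/N)\N
      [3,6] N\(S/N)   <
        [3,5] S   >
          [3,4] "plan" : S/(S\PP)
          [4,5] "built" : S\PP
        [5,6] "slowly" : (N\(S/N))\S
  [6,8] S\NP   <
    [6,7] "under" : NP
    [7,8] "cat" : (S\NP)\NP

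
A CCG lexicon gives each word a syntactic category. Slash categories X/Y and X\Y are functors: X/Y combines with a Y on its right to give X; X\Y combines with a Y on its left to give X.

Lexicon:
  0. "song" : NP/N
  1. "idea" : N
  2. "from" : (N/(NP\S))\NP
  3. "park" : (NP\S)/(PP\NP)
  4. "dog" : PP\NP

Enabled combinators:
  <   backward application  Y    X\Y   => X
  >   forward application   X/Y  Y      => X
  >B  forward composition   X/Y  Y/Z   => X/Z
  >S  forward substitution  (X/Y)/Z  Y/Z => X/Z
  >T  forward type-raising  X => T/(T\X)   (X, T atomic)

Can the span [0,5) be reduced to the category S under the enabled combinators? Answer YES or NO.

NO

NP/N N (N/(NP\S))\NP (NP\S)/(PP\NP) PP\NP
CKY chart[0,5] = {N, N/(N\N), NP/(NP\N), PP/(PP\N), S/(S\N)}; S ∉ chart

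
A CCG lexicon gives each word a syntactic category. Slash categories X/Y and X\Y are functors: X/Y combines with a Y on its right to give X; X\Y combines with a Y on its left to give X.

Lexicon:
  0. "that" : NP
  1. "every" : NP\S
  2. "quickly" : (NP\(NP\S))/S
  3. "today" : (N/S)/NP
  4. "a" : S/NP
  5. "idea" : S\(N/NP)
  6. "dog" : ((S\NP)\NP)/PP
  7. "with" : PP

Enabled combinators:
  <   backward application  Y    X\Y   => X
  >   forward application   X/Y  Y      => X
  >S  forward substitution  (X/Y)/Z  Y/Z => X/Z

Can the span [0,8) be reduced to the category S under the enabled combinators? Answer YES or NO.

[0,8] S   <
  [0,1] "that" : NP
  [1,8] S\NP   <
    [1,6] NP   <
      [1,2] "every" : NP\S
      [2,6] NP\(NP\S)   >
        [2,3] "quickly" : (NP\(NP\S))/S
        [3,6] S   <
          [3,5] N/NP   >S
            [3,4] "today" : (N/S)/NP
            [4,5] "a" : S/NP
          [5,6] "idea" : S\(N/NP)
    [6,8] (S\NP)\NP   >
      [6,7] "dog" : ((S\NP)\NP)/PP
      [7,8] "with" : PP

YES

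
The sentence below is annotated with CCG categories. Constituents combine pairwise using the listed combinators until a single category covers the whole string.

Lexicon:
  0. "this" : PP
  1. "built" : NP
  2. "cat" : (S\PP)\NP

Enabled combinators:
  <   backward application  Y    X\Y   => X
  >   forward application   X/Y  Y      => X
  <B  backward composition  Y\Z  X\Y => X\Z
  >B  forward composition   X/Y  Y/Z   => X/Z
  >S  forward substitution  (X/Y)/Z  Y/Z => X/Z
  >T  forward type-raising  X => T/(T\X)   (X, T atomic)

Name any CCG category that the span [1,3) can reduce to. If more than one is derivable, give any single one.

S\PP

[0,3] S   <
  [0,1] "this" : PP
  [1,3] S\PP   <
    [1,2] "built" : NP
    [2,3] "cat" : (S\PP)\NP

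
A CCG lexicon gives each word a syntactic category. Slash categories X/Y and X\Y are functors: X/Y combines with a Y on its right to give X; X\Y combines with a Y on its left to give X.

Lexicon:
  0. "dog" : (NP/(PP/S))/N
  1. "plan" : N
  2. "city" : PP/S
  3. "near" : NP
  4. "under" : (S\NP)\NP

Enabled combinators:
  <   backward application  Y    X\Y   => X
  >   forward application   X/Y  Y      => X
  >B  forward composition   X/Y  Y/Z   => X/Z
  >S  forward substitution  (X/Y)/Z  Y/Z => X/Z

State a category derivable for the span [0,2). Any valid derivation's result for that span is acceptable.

[0,5] S   <
  [0,3] NP   >
    [0,2] NP/(PP/S)   >
      [0,1] "dog" : (NP/(PP/S))/N
      [1,2] "plan" : N
    [2,3] "city" : PP/S
  [3,5] S\NP   <
    [3,4] "near" : NP
    [4,5] "under" : (S\NP)\NP

NP/(PP/S)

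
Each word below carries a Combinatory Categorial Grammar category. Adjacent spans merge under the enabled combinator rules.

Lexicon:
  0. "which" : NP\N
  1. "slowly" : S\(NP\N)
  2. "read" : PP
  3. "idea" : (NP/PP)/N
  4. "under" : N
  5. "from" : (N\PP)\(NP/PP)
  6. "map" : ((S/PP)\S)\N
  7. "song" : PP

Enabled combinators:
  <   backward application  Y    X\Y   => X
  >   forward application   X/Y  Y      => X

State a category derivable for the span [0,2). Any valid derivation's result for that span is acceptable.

[0,8] S   >
  [0,7] S/PP   <
    [0,2] S   <
      [0,1] "which" : NP\N
      [1,2] "slowly" : S\(NP\N)
    [2,7] (S/PP)\S   <
      [2,6] N   <
        [2,3] "read" : PP
        [3,6] N\PP   <
          [3,5] NP/PP   >
            [3,4] "idea" : (NP/PP)/N
            [4,5] "under" : N
          [5,6] "from" : (N\PP)\(NP/PP)
      [6,7] "map" : ((S/PP)\S)\N
  [7,8] "song" : PP

S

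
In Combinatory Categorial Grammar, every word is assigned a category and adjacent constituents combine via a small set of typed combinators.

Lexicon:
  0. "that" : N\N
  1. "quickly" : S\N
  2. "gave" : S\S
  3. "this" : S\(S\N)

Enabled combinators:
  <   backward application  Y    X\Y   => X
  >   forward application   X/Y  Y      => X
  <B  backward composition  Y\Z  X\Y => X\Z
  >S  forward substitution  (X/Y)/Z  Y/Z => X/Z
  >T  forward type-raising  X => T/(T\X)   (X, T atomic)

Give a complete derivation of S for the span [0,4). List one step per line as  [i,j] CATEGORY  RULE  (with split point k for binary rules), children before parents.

[0,1] N\N  lex  "that"
[1,2] S\N  lex  "quickly"
[2,3] S\S  lex  "gave"
[1,3] S\N  <B  k=2
[0,3] S\N  <B  k=1
[3,4] S\(S\N)  lex  "this"
[0,4] S  <  k=3

[0,4] S   <
  [0,3] S\N   <B
    [0,1] "that" : N\N
    [1,3] S\N   <B
      [1,2] "quickly" : S\N
      [2,3] "gave" : S\S
  [3,4] "this" : S\(S\N)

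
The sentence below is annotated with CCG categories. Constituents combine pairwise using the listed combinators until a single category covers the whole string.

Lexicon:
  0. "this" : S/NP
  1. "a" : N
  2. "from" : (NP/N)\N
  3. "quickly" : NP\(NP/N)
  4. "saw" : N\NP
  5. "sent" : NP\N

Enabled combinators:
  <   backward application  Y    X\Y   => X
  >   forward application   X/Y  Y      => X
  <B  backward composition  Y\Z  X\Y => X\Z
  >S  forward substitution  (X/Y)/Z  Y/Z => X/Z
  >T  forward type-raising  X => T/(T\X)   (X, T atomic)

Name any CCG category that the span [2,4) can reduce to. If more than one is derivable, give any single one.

[0,6] S   >
  [0,1] "this" : S/NP
  [1,6] NP   <
    [1,5] N   <
      [1,4] NP   >
        [1,2] NP/(NP\N)   >T
          [1,2] "a" : N
        [2,4] NP\N   <B
          [2,3] "from" : (NP/N)\N
          [3,4] "quickly" : NP\(NP/N)
      [4,5] "saw" : N\NP
    [5,6] "sent" : NP\N

NP\N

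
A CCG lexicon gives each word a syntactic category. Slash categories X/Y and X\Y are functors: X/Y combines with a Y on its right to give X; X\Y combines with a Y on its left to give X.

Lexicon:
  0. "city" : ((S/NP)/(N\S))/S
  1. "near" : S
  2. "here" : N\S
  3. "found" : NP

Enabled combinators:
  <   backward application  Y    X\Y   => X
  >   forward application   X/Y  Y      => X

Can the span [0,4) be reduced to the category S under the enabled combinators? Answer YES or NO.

YES

[0,4] S   >
  [0,3] S/NP   >
    [0,2] (S/NP)/(N\S)   >
      [0,1] "city" : ((S/NP)/(N\S))/S
      [1,2] "near" : S
    [2,3] "here" : N\S
  [3,4] "found" : NP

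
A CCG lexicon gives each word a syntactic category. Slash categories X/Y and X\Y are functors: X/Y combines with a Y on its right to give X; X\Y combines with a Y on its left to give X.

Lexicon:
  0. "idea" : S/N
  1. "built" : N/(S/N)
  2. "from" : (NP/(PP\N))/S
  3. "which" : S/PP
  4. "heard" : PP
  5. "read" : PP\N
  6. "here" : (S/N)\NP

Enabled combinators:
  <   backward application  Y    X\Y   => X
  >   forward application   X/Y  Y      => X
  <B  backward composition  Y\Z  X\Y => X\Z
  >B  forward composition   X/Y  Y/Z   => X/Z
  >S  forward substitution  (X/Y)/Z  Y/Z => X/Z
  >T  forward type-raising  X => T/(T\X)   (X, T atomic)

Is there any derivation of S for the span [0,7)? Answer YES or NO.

YES

[0,7] S   >
  [0,1] "idea" : S/N
  [1,7] N   >
    [1,2] "built" : N/(S/N)
    [2,7] S/N   <
      [2,6] NP   >
        [2,5] NP/(PP\N)   >
          [2,3] "from" : (NP/(PP\N))/S
          [3,5] S   >
            [3,4] "which" : S/PP
            [4,5] "heard" : PP
        [5,6] "read" : PP\N
      [6,7] "here" : (S/N)\NP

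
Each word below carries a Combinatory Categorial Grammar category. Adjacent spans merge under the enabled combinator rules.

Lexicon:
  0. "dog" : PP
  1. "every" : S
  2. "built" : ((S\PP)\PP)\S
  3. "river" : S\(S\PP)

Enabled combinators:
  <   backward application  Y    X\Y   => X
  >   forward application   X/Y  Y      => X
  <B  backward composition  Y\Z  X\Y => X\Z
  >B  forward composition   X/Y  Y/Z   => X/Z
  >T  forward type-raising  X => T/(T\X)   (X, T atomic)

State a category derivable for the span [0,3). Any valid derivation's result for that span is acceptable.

[0,4] S   <
  [0,3] S\PP   <
    [0,1] "dog" : PP
    [1,3] (S\PP)\PP   <
      [1,2] "every" : S
      [2,3] "built" : ((S\PP)\PP)\S
  [3,4] "river" : S\(S\PP)

S\PP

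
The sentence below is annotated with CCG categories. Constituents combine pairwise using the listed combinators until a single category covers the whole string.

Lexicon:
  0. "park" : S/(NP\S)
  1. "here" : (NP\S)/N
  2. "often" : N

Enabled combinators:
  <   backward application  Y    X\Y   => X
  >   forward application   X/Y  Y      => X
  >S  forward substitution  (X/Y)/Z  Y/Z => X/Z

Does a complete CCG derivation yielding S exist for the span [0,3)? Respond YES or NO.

YES

[0,3] S   >
  [0,1] "park" : S/(NP\S)
  [1,3] NP\S   >
    [1,2] "here" : (NP\S)/N
    [2,3] "often" : N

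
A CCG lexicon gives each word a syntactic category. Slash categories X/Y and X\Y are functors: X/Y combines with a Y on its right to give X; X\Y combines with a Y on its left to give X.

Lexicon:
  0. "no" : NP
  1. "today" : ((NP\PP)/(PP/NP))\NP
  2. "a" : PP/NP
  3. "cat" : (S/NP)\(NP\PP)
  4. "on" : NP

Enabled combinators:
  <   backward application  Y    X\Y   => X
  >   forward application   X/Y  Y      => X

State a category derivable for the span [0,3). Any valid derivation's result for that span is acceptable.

[0,5] S   >
  [0,4] S/NP   <
    [0,3] NP\PP   >
      [0,2] (NP\PP)/(PP/NP)   <
        [0,1] "no" : NP
        [1,2] "today" : ((NP\PP)/(PP/NP))\NP
      [2,3] "a" : PP/NP
    [3,4] "cat" : (S/NP)\(NP\PP)
  [4,5] "on" : NP

NP\PP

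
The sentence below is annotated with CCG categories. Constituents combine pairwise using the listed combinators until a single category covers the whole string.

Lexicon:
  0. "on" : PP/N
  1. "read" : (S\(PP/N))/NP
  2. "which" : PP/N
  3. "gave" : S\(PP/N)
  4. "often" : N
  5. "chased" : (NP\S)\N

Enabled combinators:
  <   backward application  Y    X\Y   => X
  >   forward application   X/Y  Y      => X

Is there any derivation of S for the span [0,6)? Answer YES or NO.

[0,6] S   <
  [0,1] "on" : PP/N
  [1,6] S\(PP/N)   >
    [1,2] "read" : (S\(PP/N))/NP
    [2,6] NP   <
      [2,4] S   <
        [2,3] "which" : PP/N
        [3,4] "gave" : S\(PP/N)
      [4,6] NP\S   <
        [4,5] "often" : N
        [5,6] "chased" : (NP\S)\N

YES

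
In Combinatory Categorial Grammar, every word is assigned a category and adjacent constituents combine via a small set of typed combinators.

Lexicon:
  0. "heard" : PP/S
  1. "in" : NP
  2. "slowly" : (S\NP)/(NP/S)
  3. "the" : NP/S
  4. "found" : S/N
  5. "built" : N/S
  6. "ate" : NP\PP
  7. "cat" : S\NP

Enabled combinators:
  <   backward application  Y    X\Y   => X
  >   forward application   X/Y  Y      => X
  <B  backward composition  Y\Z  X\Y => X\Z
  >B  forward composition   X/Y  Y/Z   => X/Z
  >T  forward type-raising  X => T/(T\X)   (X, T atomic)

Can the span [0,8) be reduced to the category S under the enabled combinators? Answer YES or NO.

YES

[0,8] S   <
  [0,6] PP   >
    [0,1] "heard" : PP/S
    [1,6] S   <
      [1,2] "in" : NP
      [2,6] S\NP   >
        [2,3] "slowly" : (S\NP)/(NP/S)
        [3,6] NP/S   >B
          [3,5] NP/N   >B
            [3,4] "the" : NP/S
            [4,5] "found" : S/N
          [5,6] "built" : N/S
  [6,8] S\PP   <B
    [6,7] "ate" : NP\PP
    [7,8] "cat" : S\NP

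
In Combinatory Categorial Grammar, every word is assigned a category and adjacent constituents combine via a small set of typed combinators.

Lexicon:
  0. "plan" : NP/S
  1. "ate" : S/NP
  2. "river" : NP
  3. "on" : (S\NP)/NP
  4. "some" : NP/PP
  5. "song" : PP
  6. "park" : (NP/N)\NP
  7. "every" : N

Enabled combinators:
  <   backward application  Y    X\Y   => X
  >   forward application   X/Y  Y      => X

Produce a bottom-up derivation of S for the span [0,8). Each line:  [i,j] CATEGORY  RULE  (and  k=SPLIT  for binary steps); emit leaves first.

[0,8] S   <
  [0,3] NP   >
    [0,1] "plan" : NP/S
    [1,3] S   >
      [1,2] "ate" : S/NP
      [2,3] "river" : NP
  [3,8] S\NP   >
    [3,4] "on" : (S\NP)/NP
    [4,8] NP   >
      [4,7] NP/N   <
        [4,6] NP   >
          [4,5] "some" : NP/PP
          [5,6] "song" : PP
        [6,7] "park" : (NP/N)\NP
      [7,8] "every" : N

[0,1] NP/S  lex  "plan"
[1,2] S/NP  lex  "ate"
[2,3] NP  lex  "river"
[1,3] S  >  k=2
[0,3] NP  >  k=1
[3,4] (S\NP)/NP  lex  "on"
[4,5] NP/PP  lex  "some"
[5,6] PP  lex  "song"
[4,6] NP  >  k=5
[6,7] (NP/N)\NP  lex  "park"
[4,7] NP/N  <  k=6
[7,8] N  lex  "every"
[4,8] NP  >  k=7
[3,8] S\NP  >  k=4
[0,8] S  <  k=3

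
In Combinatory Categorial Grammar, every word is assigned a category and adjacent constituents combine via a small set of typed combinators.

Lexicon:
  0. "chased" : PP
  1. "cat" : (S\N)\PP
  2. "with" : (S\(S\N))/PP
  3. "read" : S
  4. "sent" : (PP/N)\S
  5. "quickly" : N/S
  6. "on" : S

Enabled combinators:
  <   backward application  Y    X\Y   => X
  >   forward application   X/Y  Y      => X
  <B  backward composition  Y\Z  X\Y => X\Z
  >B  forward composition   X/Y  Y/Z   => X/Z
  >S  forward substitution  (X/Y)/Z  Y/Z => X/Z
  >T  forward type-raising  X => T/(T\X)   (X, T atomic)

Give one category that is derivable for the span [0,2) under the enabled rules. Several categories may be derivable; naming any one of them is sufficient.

[0,7] S   <
  [0,2] S\N   <
    [0,1] "chased" : PP
    [1,2] "cat" : (S\N)\PP
  [2,7] S\(S\N)   >
    [2,3] "with" : (S\(S\N))/PP
    [3,7] PP   >
      [3,5] PP/N   <
        [3,4] "read" : S
        [4,5] "sent" : (PP/N)\S
      [5,7] N   >
        [5,6] "quickly" : N/S
        [6,7] "on" : S

S\N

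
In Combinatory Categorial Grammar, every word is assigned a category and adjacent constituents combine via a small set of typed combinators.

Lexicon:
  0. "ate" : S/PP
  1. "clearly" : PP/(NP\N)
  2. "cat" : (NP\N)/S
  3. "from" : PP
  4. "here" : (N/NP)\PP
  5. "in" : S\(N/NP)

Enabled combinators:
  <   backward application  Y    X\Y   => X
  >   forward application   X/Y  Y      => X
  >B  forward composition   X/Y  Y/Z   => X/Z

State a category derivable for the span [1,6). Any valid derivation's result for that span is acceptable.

PP

[0,6] S   >
  [0,1] "ate" : S/PP
  [1,6] PP   >
    [1,2] "clearly" : PP/(NP\N)
    [2,6] NP\N   >
      [2,3] "cat" : (NP\N)/S
      [3,6] S   <
        [3,5] N/NP   <
          [3,4] "from" : PP
          [4,5] "here" : (N/NP)\PP
        [5,6] "in" : S\(N/NP)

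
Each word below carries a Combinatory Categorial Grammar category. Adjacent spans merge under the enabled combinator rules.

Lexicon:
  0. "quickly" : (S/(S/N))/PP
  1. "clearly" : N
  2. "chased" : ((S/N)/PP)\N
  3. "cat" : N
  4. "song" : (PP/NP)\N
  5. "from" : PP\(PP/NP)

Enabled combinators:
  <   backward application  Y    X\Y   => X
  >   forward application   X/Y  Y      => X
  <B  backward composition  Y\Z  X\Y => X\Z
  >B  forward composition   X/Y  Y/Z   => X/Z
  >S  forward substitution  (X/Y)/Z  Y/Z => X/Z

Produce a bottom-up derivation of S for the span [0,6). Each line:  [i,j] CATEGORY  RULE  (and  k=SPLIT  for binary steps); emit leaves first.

[0,6] S   >
  [0,3] S/PP   >S
    [0,1] "quickly" : (S/(S/N))/PP
    [1,3] (S/N)/PP   <
      [1,2] "clearly" : N
      [2,3] "chased" : ((S/N)/PP)\N
  [3,6] PP   <
    [3,4] "cat" : N
    [4,6] PP\N   <B
      [4,5] "song" : (PP/NP)\N
      [5,6] "from" : PP\(PP/NP)

[0,1] (S/(S/N))/PP  lex  "quickly"
[1,2] N  lex  "clearly"
[2,3] ((S/N)/PP)\N  lex  "chased"
[1,3] (S/N)/PP  <  k=2
[0,3] S/PP  >S  k=1
[3,4] N  lex  "cat"
[4,5] (PP/NP)\N  lex  "song"
[5,6] PP\(PP/NP)  lex  "from"
[4,6] PP\N  <B  k=5
[3,6] PP  <  k=4
[0,6] S  >  k=3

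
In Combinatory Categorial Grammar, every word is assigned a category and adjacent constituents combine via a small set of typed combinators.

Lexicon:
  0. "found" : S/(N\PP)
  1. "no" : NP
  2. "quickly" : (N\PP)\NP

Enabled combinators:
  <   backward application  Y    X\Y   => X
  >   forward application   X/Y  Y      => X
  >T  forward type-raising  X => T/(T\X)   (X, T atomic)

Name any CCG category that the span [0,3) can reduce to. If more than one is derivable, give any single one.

[0,3] S   >
  [0,1] "found" : S/(N\PP)
  [1,3] N\PP   <
    [1,2] "no" : NP
    [2,3] "quickly" : (N\PP)\NP

S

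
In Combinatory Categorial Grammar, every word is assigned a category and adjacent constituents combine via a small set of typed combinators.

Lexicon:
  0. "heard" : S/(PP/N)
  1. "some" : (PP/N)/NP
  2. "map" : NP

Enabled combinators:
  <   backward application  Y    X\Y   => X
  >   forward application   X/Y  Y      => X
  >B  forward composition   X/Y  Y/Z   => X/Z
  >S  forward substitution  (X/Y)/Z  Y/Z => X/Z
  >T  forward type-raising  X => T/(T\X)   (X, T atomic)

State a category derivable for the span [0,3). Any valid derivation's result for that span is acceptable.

[0,3] S   >
  [0,1] "heard" : S/(PP/N)
  [1,3] PP/N   >
    [1,2] "some" : (PP/N)/NP
    [2,3] "map" : NP

S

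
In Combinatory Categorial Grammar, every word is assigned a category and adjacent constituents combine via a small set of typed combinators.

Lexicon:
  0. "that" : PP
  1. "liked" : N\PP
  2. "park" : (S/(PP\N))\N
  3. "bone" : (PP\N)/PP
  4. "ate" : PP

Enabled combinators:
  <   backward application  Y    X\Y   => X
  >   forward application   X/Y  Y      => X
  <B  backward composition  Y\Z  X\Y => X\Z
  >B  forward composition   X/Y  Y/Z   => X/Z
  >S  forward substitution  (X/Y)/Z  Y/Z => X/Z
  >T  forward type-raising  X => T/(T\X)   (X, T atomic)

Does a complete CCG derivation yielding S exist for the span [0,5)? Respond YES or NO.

YES

[0,5] S   >
  [0,3] S/(PP\N)   <
    [0,2] N   <
      [0,1] "that" : PP
      [1,2] "liked" : N\PP
    [2,3] "park" : (S/(PP\N))\N
  [3,5] PP\N   >
    [3,4] "bone" : (PP\N)/PP
    [4,5] "ate" : PP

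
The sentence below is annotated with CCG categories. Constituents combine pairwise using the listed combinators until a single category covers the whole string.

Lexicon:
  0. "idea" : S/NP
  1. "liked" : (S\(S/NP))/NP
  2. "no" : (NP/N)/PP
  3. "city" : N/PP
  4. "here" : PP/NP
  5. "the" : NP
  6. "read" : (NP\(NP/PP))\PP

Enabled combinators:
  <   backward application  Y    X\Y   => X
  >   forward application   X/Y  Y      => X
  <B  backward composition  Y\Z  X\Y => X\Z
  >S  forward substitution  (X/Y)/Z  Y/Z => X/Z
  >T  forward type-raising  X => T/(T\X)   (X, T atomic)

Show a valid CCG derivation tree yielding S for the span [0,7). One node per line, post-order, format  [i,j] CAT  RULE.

[0,7] S   <
  [0,1] "idea" : S/NP
  [1,7] S\(S/NP)   >
    [1,2] "liked" : (S\(S/NP))/NP
    [2,7] NP   <
      [2,4] NP/PP   >S
        [2,3] "no" : (NP/N)/PP
        [3,4] "city" : N/PP
      [4,7] NP\(NP/PP)   <
        [4,6] PP   >
          [4,5] "here" : PP/NP
          [5,6] "the" : NP
        [6,7] "read" : (NP\(NP/PP))\PP

[0,1] S/NP  lex  "idea"
[1,2] (S\(S/NP))/NP  lex  "liked"
[2,3] (NP/N)/PP  lex  "no"
[3,4] N/PP  lex  "city"
[2,4] NP/PP  >S  k=3
[4,5] PP/NP  lex  "here"
[5,6] NP  lex  "the"
[4,6] PP  >  k=5
[6,7] (NP\(NP/PP))\PP  lex  "read"
[4,7] NP\(NP/PP)  <  k=6
[2,7] NP  <  k=4
[1,7] S\(S/NP)  >  k=2
[0,7] S  <  k=1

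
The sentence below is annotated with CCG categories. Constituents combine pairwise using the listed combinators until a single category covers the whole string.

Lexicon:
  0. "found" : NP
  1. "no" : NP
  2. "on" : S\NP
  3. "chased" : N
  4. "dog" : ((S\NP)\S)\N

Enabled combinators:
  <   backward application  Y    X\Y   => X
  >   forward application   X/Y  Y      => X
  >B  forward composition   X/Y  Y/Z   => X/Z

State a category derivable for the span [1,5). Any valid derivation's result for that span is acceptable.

[0,5] S   <
  [0,1] "found" : NP
  [1,5] S\NP   <
    [1,3] S   <
      [1,2] "no" : NP
      [2,3] "on" : S\NP
    [3,5] (S\NP)\S   <
      [3,4] "chased" : N
      [4,5] "dog" : ((S\NP)\S)\N

S\NP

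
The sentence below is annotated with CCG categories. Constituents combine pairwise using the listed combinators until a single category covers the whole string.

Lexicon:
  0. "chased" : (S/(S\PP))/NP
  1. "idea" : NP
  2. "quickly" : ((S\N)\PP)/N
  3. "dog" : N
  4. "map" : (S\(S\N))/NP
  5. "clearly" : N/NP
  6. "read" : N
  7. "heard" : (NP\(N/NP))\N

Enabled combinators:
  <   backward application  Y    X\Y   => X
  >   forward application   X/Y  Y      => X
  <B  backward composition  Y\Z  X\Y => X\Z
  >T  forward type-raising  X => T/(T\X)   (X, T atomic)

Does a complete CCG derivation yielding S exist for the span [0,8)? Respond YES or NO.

[0,8] S   >
  [0,2] S/(S\PP)   >
    [0,1] "chased" : (S/(S\PP))/NP
    [1,2] "idea" : NP
  [2,8] S\PP   <B
    [2,4] (S\N)\PP   >
      [2,3] "quickly" : ((S\N)\PP)/N
      [3,4] "dog" : N
    [4,8] S\(S\N)   >
      [4,5] "map" : (S\(S\N))/NP
      [5,8] NP   <
        [5,6] "clearly" : N/NP
        [6,8] NP\(N/NP)   <
          [6,7] "read" : N
          [7,8] "heard" : (NP\(N/NP))\N

YES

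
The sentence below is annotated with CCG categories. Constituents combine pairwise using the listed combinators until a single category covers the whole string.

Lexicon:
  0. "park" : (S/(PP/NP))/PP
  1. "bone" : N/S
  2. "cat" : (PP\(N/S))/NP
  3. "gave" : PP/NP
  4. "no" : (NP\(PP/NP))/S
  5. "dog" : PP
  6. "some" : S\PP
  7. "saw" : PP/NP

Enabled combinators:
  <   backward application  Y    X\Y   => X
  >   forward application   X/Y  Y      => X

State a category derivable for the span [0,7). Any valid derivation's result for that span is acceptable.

[0,8] S   >
  [0,7] S/(PP/NP)   >
    [0,1] "park" : (S/(PP/NP))/PP
    [1,7] PP   <
      [1,2] "bone" : N/S
      [2,7] PP\(N/S)   >
        [2,3] "cat" : (PP\(N/S))/NP
        [3,7] NP   <
          [3,4] "gave" : PP/NP
          [4,7] NP\(PP/NP)   >
            [4,5] "no" : (NP\(PP/NP))/S
            [5,7] S   <
              [5,6] "dog" : PP
              [6,7] "some" : S\PP
  [7,8] "saw" : PP/NP

S/(PP/NP)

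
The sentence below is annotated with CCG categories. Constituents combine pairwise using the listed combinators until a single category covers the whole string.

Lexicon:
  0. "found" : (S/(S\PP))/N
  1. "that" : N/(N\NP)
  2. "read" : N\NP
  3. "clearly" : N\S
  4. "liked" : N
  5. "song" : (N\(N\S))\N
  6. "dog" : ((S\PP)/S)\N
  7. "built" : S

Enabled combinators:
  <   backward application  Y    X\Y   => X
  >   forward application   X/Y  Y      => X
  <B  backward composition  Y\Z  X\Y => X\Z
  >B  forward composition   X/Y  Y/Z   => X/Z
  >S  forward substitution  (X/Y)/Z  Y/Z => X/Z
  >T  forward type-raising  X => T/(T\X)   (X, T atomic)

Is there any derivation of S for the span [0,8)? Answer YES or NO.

[0,8] S   >
  [0,3] S/(S\PP)   >
    [0,1] "found" : (S/(S\PP))/N
    [1,3] N   >
      [1,2] "that" : N/(N\NP)
      [2,3] "read" : N\NP
  [3,8] S\PP   >
    [3,7] (S\PP)/S   <
      [3,6] N   <
        [3,4] "clearly" : N\S
        [4,6] N\(N\S)   <
          [4,5] "liked" : N
          [5,6] "song" : (N\(N\S))\N
      [6,7] "dog" : ((S\PP)/S)\N
    [7,8] "built" : S

YES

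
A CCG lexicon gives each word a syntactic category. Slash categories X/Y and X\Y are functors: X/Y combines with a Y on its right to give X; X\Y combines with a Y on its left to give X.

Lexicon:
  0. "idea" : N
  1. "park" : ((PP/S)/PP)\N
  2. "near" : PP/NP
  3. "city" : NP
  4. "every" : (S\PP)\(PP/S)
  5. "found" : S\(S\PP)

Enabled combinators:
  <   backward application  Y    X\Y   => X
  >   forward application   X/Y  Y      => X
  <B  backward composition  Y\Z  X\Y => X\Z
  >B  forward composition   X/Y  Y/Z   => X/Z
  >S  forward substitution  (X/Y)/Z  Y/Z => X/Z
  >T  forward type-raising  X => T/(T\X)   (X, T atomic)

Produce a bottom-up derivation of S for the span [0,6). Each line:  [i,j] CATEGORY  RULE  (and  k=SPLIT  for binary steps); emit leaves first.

[0,1] N  lex  "idea"
[1,2] ((PP/S)/PP)\N  lex  "park"
[0,2] (PP/S)/PP  <  k=1
[2,3] PP/NP  lex  "near"
[3,4] NP  lex  "city"
[2,4] PP  >  k=3
[0,4] PP/S  >  k=2
[4,5] (S\PP)\(PP/S)  lex  "every"
[0,5] S\PP  <  k=4
[5,6] S\(S\PP)  lex  "found"
[0,6] S  <  k=5

[0,6] S   <
  [0,5] S\PP   <
    [0,4] PP/S   >
      [0,2] (PP/S)/PP   <
        [0,1] "idea" : N
        [1,2] "park" : ((PP/S)/PP)\N
      [2,4] PP   >
        [2,3] "near" : PP/NP
        [3,4] "city" : NP
    [4,5] "every" : (S\PP)\(PP/S)
  [5,6] "found" : S\(S\PP)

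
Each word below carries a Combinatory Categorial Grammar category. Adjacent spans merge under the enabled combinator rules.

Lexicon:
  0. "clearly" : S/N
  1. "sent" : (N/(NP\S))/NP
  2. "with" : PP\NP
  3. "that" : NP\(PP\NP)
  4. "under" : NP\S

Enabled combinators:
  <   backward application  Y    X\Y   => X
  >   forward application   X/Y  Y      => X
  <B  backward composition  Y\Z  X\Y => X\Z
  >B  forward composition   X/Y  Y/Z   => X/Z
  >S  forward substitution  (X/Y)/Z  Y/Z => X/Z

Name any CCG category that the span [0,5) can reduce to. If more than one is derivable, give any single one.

S

[0,5] S   >
  [0,1] "clearly" : S/N
  [1,5] N   >
    [1,4] N/(NP\S)   >
      [1,2] "sent" : (N/(NP\S))/NP
      [2,4] NP   <
        [2,3] "with" : PP\NP
        [3,4] "that" : NP\(PP\NP)
    [4,5] "under" : NP\S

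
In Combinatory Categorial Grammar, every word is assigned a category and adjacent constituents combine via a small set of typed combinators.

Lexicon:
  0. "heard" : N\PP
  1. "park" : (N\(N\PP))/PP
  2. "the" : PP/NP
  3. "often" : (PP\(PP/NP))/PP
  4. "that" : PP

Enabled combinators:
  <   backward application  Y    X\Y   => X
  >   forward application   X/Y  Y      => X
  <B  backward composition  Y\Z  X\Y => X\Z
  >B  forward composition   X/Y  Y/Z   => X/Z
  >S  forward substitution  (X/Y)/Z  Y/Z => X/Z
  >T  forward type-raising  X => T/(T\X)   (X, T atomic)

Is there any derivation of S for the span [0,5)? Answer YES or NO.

NO

N\PP (N\(N\PP))/PP PP/NP (PP\(PP/NP))/PP PP
CKY chart[0,5] = {N, N/(N\N), NP/(NP\N), PP/(PP\N), S/(S\N)}; S ∉ chart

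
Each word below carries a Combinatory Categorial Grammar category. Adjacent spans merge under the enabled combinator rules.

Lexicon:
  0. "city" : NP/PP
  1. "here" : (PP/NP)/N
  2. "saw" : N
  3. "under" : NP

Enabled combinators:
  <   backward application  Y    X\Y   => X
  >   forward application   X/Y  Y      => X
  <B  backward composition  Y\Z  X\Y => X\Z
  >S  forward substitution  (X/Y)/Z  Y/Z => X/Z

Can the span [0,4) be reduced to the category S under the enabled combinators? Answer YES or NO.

NO

NP/PP (PP/NP)/N N NP
CKY chart[0,4] = {NP}; S ∉ chart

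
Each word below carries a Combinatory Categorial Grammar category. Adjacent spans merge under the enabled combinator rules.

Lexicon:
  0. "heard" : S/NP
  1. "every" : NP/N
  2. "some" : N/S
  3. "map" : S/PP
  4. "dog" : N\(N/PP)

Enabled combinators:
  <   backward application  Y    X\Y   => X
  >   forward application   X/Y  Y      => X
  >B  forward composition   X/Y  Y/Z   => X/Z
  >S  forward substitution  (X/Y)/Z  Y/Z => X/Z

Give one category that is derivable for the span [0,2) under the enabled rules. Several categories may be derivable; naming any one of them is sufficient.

[0,5] S   >
  [0,2] S/N   >B
    [0,1] "heard" : S/NP
    [1,2] "every" : NP/N
  [2,5] N   <
    [2,4] N/PP   >B
      [2,3] "some" : N/S
      [3,4] "map" : S/PP
    [4,5] "dog" : N\(N/PP)

S/N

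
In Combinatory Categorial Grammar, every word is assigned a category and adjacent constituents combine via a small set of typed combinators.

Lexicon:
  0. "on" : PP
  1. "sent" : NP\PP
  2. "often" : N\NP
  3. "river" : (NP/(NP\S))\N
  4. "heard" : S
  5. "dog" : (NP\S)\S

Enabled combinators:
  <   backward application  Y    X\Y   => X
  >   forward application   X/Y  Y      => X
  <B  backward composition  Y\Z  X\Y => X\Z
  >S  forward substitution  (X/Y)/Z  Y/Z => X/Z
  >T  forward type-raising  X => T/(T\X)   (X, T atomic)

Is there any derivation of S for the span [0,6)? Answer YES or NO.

NO

PP NP\PP N\NP (NP/(NP\S))\N S (NP\S)\S
CKY chart[0,6] = {N/(N\NP), NP, NP/(NP\NP), PP/(PP\NP), S/(S\NP)}; S ∉ chart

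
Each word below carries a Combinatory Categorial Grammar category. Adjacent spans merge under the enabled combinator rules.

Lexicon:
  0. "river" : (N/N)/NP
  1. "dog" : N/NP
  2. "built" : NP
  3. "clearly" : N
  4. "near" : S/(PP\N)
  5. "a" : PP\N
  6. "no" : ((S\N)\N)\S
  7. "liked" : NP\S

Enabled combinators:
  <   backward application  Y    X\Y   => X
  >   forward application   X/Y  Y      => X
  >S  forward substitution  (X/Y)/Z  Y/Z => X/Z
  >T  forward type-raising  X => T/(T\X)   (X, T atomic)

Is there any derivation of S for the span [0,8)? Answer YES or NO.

(N/N)/NP N/NP NP N S/(PP\N) PP\N ((S\N)\N)\S NP\S
CKY chart[0,8] = {N/(N\NP), N/N, NP, NP/(NP\NP), PP/(PP\NP), S/(S\NP)}; S ∉ chart

NO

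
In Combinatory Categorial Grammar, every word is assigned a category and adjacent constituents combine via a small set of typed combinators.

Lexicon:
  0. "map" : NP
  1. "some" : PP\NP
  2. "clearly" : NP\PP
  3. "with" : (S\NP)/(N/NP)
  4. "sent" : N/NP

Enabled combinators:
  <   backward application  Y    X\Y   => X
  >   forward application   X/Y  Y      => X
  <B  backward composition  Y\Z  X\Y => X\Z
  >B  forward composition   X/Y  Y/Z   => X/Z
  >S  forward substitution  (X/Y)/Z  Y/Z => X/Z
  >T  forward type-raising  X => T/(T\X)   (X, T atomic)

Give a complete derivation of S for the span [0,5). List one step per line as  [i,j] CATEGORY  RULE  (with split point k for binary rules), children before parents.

[0,1] NP  lex  "map"
[1,2] PP\NP  lex  "some"
[2,3] NP\PP  lex  "clearly"
[3,4] (S\NP)/(N/NP)  lex  "with"
[4,5] N/NP  lex  "sent"
[3,5] S\NP  >  k=4
[2,5] S\PP  <B  k=3
[1,5] S\NP  <B  k=2
[0,5] S  <  k=1

[0,5] S   <
  [0,1] "map" : NP
  [1,5] S\NP   <B
    [1,2] "some" : PP\NP
    [2,5] S\PP   <B
      [2,3] "clearly" : NP\PP
      [3,5] S\NP   >
        [3,4] "with" : (S\NP)/(N/NP)
        [4,5] "sent" : N/NP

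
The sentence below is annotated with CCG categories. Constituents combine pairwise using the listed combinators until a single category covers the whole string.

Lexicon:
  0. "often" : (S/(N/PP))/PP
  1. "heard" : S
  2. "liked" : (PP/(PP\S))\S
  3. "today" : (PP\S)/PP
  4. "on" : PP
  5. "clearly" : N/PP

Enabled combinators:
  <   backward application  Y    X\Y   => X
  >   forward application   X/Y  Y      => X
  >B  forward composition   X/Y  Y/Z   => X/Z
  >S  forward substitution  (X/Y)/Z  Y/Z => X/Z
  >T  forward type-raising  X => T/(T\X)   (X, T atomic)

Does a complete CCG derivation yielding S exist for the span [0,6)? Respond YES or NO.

YES

[0,6] S   >
  [0,5] S/(N/PP)   >
    [0,1] "often" : (S/(N/PP))/PP
    [1,5] PP   >
      [1,3] PP/(PP\S)   <
        [1,2] "heard" : S
        [2,3] "liked" : (PP/(PP\S))\S
      [3,5] PP\S   >
        [3,4] "today" : (PP\S)/PP
        [4,5] "on" : PP
  [5,6] "clearly" : N/PP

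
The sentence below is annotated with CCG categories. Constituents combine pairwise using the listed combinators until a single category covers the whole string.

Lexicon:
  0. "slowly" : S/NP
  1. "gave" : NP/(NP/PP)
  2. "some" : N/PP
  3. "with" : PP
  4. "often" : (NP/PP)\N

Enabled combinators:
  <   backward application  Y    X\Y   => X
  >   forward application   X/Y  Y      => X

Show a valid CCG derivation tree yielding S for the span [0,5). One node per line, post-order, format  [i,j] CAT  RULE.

[0,1] S/NP  lex  "slowly"
[1,2] NP/(NP/PP)  lex  "gave"
[2,3] N/PP  lex  "some"
[3,4] PP  lex  "with"
[2,4] N  >  k=3
[4,5] (NP/PP)\N  lex  "often"
[2,5] NP/PP  <  k=4
[1,5] NP  >  k=2
[0,5] S  >  k=1

[0,5] S   >
  [0,1] "slowly" : S/NP
  [1,5] NP   >
    [1,2] "gave" : NP/(NP/PP)
    [2,5] NP/PP   <
      [2,4] N   >
        [2,3] "some" : N/PP
        [3,4] "with" : PP
      [4,5] "often" : (NP/PP)\N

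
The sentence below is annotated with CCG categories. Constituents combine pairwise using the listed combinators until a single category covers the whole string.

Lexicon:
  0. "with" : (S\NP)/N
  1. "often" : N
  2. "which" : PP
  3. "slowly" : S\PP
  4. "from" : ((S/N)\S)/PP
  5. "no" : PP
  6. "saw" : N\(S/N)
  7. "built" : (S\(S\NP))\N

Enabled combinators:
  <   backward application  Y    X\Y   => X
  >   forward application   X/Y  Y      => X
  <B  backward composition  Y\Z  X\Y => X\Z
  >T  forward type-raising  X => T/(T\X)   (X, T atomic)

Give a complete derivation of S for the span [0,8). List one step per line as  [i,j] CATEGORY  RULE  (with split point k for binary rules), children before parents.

[0,1] (S\NP)/N  lex  "with"
[1,2] N  lex  "often"
[0,2] S\NP  >  k=1
[2,3] PP  lex  "which"
[3,4] S\PP  lex  "slowly"
[2,4] S  <  k=3
[4,5] ((S/N)\S)/PP  lex  "from"
[5,6] PP  lex  "no"
[4,6] (S/N)\S  >  k=5
[6,7] N\(S/N)  lex  "saw"
[4,7] N\S  <B  k=6
[2,7] N  <  k=4
[7,8] (S\(S\NP))\N  lex  "built"
[2,8] S\(S\NP)  <  k=7
[0,8] S  <  k=2

[0,8] S   <
  [0,2] S\NP   >
    [0,1] "with" : (S\NP)/N
    [1,2] "often" : N
  [2,8] S\(S\NP)   <
    [2,7] N   <
      [2,4] S   <
        [2,3] "which" : PP
        [3,4] "slowly" : S\PP
      [4,7] N\S   <B
        [4,6] (S/N)\S   >
          [4,5] "from" : ((S/N)\S)/PP
          [5,6] "no" : PP
        [6,7] "saw" : N\(S/N)
    [7,8] "built" : (S\(S\NP))\N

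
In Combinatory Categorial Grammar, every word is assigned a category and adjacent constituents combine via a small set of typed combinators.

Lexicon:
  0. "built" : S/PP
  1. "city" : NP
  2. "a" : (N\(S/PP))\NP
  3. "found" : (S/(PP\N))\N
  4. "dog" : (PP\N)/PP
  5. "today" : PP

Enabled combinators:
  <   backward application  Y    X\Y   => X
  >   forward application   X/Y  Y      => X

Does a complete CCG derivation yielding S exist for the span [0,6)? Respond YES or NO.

[0,6] S   >
  [0,4] S/(PP\N)   <
    [0,3] N   <
      [0,1] "built" : S/PP
      [1,3] N\(S/PP)   <
        [1,2] "city" : NP
        [2,3] "a" : (N\(S/PP))\NP
    [3,4] "found" : (S/(PP\N))\N
  [4,6] PP\N   >
    [4,5] "dog" : (PP\N)/PP
    [5,6] "today" : PP

YES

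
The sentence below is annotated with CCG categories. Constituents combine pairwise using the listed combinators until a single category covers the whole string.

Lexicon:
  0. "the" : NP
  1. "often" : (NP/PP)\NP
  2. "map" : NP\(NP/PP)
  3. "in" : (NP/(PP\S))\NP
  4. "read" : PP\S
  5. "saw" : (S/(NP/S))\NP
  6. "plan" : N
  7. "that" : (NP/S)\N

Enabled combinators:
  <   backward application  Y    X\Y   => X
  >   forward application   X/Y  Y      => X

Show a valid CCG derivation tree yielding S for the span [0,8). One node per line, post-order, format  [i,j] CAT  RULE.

[0,8] S   >
  [0,6] S/(NP/S)   <
    [0,5] NP   >
      [0,4] NP/(PP\S)   <
        [0,3] NP   <
          [0,2] NP/PP   <
            [0,1] "the" : NP
            [1,2] "often" : (NP/PP)\NP
          [2,3] "map" : NP\(NP/PP)
        [3,4] "in" : (NP/(PP\S))\NP
      [4,5] "read" : PP\S
    [5,6] "saw" : (S/(NP/S))\NP
  [6,8] NP/S   <
    [6,7] "plan" : N
    [7,8] "that" : (NP/S)\N

[0,1] NP  lex  "the"
[1,2] (NP/PP)\NP  lex  "often"
[0,2] NP/PP  <  k=1
[2,3] NP\(NP/PP)  lex  "map"
[0,3] NP  <  k=2
[3,4] (NP/(PP\S))\NP  lex  "in"
[0,4] NP/(PP\S)  <  k=3
[4,5] PP\S  lex  "read"
[0,5] NP  >  k=4
[5,6] (S/(NP/S))\NP  lex  "saw"
[0,6] S/(NP/S)  <  k=5
[6,7] N  lex  "plan"
[7,8] (NP/S)\N  lex  "that"
[6,8] NP/S  <  k=7
[0,8] S  >  k=6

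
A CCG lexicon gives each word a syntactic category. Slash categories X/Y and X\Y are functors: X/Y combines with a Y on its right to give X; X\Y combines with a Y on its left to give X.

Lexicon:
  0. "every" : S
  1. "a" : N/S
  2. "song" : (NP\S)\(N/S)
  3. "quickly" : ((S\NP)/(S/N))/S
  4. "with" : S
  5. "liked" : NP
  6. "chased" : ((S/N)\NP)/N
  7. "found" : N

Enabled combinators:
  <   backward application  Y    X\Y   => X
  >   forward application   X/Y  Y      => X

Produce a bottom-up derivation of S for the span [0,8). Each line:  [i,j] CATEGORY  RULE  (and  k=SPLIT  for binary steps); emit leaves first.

[0,8] S   <
  [0,3] NP   <
    [0,1] "every" : S
    [1,3] NP\S   <
      [1,2] "a" : N/S
      [2,3] "song" : (NP\S)\(N/S)
  [3,8] S\NP   >
    [3,5] (S\NP)/(S/N)   >
      [3,4] "quickly" : ((S\NP)/(S/N))/S
      [4,5] "with" : S
    [5,8] S/N   <
      [5,6] "liked" : NP
      [6,8] (S/N)\NP   >
        [6,7] "chased" : ((S/N)\NP)/N
        [7,8] "found" : N

[0,1] S  lex  "every"
[1,2] N/S  lex  "a"
[2,3] (NP\S)\(N/S)  lex  "song"
[1,3] NP\S  <  k=2
[0,3] NP  <  k=1
[3,4] ((S\NP)/(S/N))/S  lex  "quickly"
[4,5] S  lex  "with"
[3,5] (S\NP)/(S/N)  >  k=4
[5,6] NP  lex  "liked"
[6,7] ((S/N)\NP)/N  lex  "chased"
[7,8] N  lex  "found"
[6,8] (S/N)\NP  >  k=7
[5,8] S/N  <  k=6
[3,8] S\NP  >  k=5
[0,8] S  <  k=3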